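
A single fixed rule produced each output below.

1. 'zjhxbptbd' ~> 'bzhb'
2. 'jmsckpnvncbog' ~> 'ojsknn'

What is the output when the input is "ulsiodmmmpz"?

pusom

The transformation: move the last 3 characters to the front (rotate right by 3), then keep every other character starting from the second (positions 2nd, 4th, 6th, ...).
For "ulsiodmmmpz", step one produces "mpzulsiodmm"; step two turns that into "pusom".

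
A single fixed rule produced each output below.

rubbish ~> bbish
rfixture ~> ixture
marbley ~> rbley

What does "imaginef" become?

The transformation: delete the first 2 characters.
For "imaginef" the result is "aginef".

aginef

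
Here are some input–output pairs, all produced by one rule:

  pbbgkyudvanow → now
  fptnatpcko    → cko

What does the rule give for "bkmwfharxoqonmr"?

nmr

In each case the input is transformed by: keep only the last 3 characters.
Applying that to "bkmwfharxoqonmr" gives "nmr".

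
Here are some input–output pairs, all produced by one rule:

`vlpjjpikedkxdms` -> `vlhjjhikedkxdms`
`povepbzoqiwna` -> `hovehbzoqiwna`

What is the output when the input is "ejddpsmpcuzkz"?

ejddhsmhcuzkz

In each case the input is transformed by: replace every "p" with "h".
So "ejddpsmpcuzkz" becomes "ejddhsmhcuzkz".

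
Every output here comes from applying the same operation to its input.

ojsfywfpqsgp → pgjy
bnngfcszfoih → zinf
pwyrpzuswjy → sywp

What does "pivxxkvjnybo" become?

In each case the input is transformed by: keep one character in every 3, starting at position 2 (positions 2nd, 5th, 8th, ...), then move the first 2 characters to the end (rotate left by 2).
On "pivxxkvjnybo": the first step gives "ixjb", and the second then gives "jbix".

jbix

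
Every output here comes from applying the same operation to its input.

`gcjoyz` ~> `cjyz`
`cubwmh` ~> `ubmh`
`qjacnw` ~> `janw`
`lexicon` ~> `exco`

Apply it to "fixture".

ixur

Looking at the pairs, the operation is to double every character, then keep one character in every 3, starting at position 3 (positions 3rd, 6th, 9th, ...).
Starting from "fixture": after the first operation, "ffiixxttuurree"; after the second, "ixur".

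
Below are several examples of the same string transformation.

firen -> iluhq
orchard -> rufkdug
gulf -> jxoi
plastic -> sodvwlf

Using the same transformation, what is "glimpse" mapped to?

jolpsvh

The pattern: shift every letter 3 places forward in the alphabet (wrapping around).
Applying that to "glimpse" gives "jolpsvh".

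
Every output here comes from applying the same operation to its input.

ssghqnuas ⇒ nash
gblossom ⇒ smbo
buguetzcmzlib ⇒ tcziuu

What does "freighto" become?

Rule — keep every other character starting from the second (positions 2nd, 4th, 6th, ...), then move the first 2 characters to the end (rotate left by 2).
Starting from "freighto": after the first operation, "riho"; after the second, "hori".
(Check on "ssghqnuas": → "shna" → "nash" ✓)

hori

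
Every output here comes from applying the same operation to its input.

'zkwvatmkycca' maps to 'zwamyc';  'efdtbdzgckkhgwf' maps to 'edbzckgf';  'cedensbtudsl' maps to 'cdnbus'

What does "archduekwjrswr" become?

acdewrw

The transformation: keep every other character starting from the first (positions 1st, 3rd, 5th, ...).
On "archduekwjrswr" that produces "acdewrw".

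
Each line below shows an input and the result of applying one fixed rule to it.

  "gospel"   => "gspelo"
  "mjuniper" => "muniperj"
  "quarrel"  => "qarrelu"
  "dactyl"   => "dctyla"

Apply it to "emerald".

eeraldm

What's happening: move the first character to the end, then swap the first and last characters.
For "emerald" the result is "eeraldm".
(Check on "quarrel": → "uarrelq" → "qarrelu" ✓)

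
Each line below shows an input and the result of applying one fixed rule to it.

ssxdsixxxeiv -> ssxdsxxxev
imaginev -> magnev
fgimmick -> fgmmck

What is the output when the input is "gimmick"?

gmmck

Looking at the pairs, the operation is to remove every "i".
Applying that to "gimmick" gives "gmmck".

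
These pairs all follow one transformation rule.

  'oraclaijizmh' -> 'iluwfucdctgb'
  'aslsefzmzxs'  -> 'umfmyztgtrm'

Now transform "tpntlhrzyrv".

njhnfbltslp

The transformation: shift every letter 6 places backward in the alphabet (wrapping around).
On "tpntlhrzyrv" that produces "njhnfbltslp".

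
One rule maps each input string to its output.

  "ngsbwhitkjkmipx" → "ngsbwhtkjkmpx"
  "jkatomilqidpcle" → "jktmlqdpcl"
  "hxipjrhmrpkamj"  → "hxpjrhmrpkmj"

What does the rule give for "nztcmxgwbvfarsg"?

The pattern: remove every vowel.
For "nztcmxgwbvfarsg" the result is "nztcmxgwbvfrsg".

nztcmxgwbvfrsg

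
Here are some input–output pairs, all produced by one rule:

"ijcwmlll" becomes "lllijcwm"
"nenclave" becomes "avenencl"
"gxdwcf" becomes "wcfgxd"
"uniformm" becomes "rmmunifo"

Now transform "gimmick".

Looking at the pairs, the operation is to move the last 3 characters to the front (rotate right by 3).
So "gimmick" becomes "ickgimm".

ickgimm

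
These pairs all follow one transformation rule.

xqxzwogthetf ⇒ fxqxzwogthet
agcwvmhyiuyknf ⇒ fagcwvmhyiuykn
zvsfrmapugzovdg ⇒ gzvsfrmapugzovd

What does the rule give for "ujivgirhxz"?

zujivgirhx

Looking at the pairs, the operation is to move the last character to the front.
"ujivgirhxz" → "zujivgirhx".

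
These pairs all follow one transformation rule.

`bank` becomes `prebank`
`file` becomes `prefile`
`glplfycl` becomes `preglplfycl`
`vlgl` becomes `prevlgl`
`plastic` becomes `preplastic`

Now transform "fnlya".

Rule — prepend "pre".
On "fnlya" that produces "prefnlya".

prefnlya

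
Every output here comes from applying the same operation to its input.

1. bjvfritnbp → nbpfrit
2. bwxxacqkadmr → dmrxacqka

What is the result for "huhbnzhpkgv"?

The pattern: delete the first 3 characters, then move the last 3 characters to the front (rotate right by 3).
Starting from "huhbnzhpkgv": after the first operation, "bnzhpkgv"; after the second, "kgvbnzhp".

kgvbnzhp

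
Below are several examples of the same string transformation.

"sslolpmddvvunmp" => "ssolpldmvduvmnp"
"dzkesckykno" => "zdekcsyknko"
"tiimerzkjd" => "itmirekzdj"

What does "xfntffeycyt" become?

Looking at the pairs, the operation is to swap each adjacent pair of characters (1↔2, 3↔4, ...).
For "xfntffeycyt" the result is "fxtnffyeyct".

fxtnffyeyct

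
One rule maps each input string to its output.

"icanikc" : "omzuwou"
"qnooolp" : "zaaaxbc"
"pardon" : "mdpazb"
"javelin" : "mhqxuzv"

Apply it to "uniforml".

zuradyxg

Each output is the input with this applied: shift every letter 12 places forward in the alphabet (wrapping around), then move the first character to the end.
For "uniforml" the result is "zuradyxg".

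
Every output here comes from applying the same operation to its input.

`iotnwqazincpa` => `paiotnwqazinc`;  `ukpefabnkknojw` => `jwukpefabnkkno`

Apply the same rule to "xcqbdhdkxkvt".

vtxcqbdhdkxk

The transformation: move the last 2 characters to the front (rotate right by 2).
So "xcqbdhdkxkvt" becomes "vtxcqbdhdkxk".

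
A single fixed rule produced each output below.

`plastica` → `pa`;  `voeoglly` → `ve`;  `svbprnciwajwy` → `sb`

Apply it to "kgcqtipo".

kc

What's happening: keep every other character starting from the first (positions 1st, 3rd, 5th, ...), then keep only the first 2 characters.
Working it through for "kgcqtipo": intermediate "kctp", final "kc".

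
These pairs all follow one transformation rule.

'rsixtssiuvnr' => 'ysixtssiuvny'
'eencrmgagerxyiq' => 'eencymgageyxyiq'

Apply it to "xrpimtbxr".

The transformation: replace every "r" with "y".
On "xrpimtbxr" that produces "xypimtbxy".

xypimtbxy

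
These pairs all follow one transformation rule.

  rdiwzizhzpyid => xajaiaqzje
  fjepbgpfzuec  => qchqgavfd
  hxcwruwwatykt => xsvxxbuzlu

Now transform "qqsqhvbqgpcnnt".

riwcrhqdoou

The pattern: shift every letter 1 place forward in the alphabet (wrapping around), then delete the first 3 characters.
So "qqsqhvbqgpcnnt" becomes "riwcrhqdoou".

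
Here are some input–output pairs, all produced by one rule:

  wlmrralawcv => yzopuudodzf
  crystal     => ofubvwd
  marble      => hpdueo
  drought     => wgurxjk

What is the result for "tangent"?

wwdqjhq

What's happening: shift every letter 3 places forward in the alphabet (wrapping around), then move the last character to the front.
For "tangent", step one produces "wdqjhqw"; step two turns that into "wwdqjhq".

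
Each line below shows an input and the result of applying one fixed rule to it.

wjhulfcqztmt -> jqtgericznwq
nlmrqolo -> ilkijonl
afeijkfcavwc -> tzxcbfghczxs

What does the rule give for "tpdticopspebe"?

The transformation: move the last 2 characters to the front (rotate right by 2), then shift every letter 3 places backward in the alphabet (wrapping around).
"tpdticopspebe" → "betpdticopspe" → "ybqmaqfzlmpmb".

ybqmaqfzlmpmb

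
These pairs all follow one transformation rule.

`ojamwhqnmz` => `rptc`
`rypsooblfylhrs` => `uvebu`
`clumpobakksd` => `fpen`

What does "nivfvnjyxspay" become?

The transformation: keep one character in every 3, starting at position 1 (positions 1st, 4th, 7th, ...), then shift every letter 3 places forward in the alphabet (wrapping around).
On "nivfvnjyxspay" that produces "qimvb".
(Check on "clumpobakksd": → "cmbk" → "fpen" ✓)

qimvb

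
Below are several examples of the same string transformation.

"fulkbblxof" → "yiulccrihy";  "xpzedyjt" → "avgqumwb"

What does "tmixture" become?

qrobqjfu

Each output is the input with this applied: swap the front and back halves of the string, then shift every letter 3 places backward in the alphabet (wrapping around).
Starting from "tmixture": after the first operation, "turetmix"; after the second, "qrobqjfu".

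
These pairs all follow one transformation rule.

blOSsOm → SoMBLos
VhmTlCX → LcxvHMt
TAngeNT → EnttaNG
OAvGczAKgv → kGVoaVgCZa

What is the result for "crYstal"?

What's happening: move the last 3 characters to the front (rotate right by 3), then flip the case of every letter.
Applying that to "crYstal" gives "TALCRyS".
(Check on "blOSsOm": → "sOmblOS" → "SoMBLos" ✓)

TALCRyS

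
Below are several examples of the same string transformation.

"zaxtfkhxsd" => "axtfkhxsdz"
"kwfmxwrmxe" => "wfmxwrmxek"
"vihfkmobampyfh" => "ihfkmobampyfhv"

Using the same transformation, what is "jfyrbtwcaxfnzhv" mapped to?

fyrbtwcaxfnzhvj

Rule — move the first character to the end.
Applying that to "jfyrbtwcaxfnzhv" gives "fyrbtwcaxfnzhvj".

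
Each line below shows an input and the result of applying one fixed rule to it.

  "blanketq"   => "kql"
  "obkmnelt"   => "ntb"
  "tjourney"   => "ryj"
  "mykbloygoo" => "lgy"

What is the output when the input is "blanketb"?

The pattern: keep one character in every 3, starting at position 2 (positions 2nd, 5th, 8th, ...), then move the first character to the end.
Working it through for "blanketb": intermediate "lkb", final "kbl".

kbl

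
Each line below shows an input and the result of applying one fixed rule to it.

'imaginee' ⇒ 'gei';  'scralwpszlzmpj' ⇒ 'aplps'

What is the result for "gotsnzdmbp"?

sdpg

Rule — keep one character in every 3, starting at position 1 (positions 1st, 4th, 7th, ...), then move the first character to the end.
"gotsnzdmbp" → "gsdp" → "sdpg".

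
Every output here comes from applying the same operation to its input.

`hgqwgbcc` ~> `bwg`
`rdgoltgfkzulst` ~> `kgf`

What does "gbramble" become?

bam

Each output is the input with this applied: take characters alternately from the front and the back (1st, last, 2nd, 2nd-last, ...), then keep only the last 3 characters.
So "gbramble" becomes "bam".
(Check on "hgqwgbcc": → "hcgcqbwg" → "bwg" ✓)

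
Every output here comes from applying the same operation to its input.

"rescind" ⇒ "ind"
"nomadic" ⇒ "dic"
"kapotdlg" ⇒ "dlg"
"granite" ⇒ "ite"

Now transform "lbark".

ark

The transformation: keep only the last 3 characters.
For "lbark" the result is "ark".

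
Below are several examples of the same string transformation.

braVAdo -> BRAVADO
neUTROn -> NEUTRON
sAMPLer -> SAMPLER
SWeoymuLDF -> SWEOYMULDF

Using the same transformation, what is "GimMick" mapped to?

The pattern: convert every letter to uppercase.
"GimMick" → "GIMMICK".

GIMMICK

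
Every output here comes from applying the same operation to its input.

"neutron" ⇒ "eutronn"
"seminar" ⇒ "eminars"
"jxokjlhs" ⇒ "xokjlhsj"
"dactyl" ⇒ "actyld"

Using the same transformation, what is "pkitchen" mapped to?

kitchenp

Each output is the input with this applied: move the first character to the end.
"pkitchen" → "kitchenp".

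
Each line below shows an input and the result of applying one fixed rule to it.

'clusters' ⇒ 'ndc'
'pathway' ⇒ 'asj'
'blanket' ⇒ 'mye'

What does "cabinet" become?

nte

What's happening: keep one character in every 3, starting at position 1 (positions 1st, 4th, 7th, ...), then shift every letter 11 places forward in the alphabet (wrapping around).
"cabinet" → "cit" → "nte".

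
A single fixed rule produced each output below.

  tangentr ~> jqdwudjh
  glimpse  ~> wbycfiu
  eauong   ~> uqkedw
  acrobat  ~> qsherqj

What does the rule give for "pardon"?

fqhted

The transformation: shift every letter 10 places backward in the alphabet (wrapping around).
Applying that to "pardon" gives "fqhted".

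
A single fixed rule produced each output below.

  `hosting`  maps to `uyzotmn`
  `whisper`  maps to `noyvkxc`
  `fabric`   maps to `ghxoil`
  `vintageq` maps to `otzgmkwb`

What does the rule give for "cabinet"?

ghotkzi

Rule — shift every letter 6 places forward in the alphabet (wrapping around), then move the first character to the end.
On "cabinet": the first step gives "ighotkz", and the second then gives "ghotkzi".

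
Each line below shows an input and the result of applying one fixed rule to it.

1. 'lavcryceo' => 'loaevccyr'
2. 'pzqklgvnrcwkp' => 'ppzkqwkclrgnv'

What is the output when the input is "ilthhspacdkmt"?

itlmtkhdhcsap

The pattern: take characters alternately from the front and the back (1st, last, 2nd, 2nd-last, ...).
For "ilthhspacdkmt" the result is "itlmtkhdhcsap".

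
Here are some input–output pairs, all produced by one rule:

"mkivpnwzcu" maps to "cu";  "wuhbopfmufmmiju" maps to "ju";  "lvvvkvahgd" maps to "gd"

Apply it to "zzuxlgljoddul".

Looking at the pairs, the operation is to keep only the last 2 characters.
Applying that to "zzuxlgljoddul" gives "ul".

ul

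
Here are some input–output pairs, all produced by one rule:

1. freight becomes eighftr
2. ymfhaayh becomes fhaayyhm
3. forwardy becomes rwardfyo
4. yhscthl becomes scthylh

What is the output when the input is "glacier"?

The rule is to swap the first and last characters, then move the first 2 characters to the end (rotate left by 2).
On "glacier": the first step gives "rlacieg", and the second then gives "aciegrl".

aciegrl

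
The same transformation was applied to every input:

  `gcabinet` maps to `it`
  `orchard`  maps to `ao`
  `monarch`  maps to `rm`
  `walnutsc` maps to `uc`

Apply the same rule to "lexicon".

cl

The rule is to move the first 2 characters to the end (rotate left by 2), then keep one character in every 3, starting at position 3 (positions 3rd, 6th, 9th, ...).
On "lexicon": the first step gives "xiconle", and the second then gives "cl".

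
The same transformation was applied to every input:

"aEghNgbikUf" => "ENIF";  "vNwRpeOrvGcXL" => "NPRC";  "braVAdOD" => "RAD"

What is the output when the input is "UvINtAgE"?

VTE

What's happening: keep one character in every 3, starting at position 2 (positions 2nd, 5th, 8th, ...), then convert every letter to uppercase.
Starting from "UvINtAgE": after the first operation, "vtE"; after the second, "VTE".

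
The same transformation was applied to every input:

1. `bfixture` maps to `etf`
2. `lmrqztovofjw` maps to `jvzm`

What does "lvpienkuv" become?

uev

The transformation: keep one character in every 3, starting at position 2 (positions 2nd, 5th, 8th, ...), then reverse the string.
Applying both steps to "lvpienkuv": "veu", then "uev".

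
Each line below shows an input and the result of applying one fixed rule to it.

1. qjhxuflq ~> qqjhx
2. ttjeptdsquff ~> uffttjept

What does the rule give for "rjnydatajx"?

In each case the input is transformed by: swap the front and back halves of the string, then delete the first 3 characters.
Applying both steps to "rjnydatajx": "atajxrjnyd", then "jxrjnyd".

jxrjnyd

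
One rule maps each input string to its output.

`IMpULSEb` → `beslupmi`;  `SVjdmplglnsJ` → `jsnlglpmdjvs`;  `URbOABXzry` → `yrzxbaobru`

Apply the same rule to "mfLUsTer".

retsulfm

The transformation: reverse the string, then convert every letter to lowercase.
On "mfLUsTer": the first step gives "reTsULfm", and the second then gives "retsulfm".
(Check on "URbOABXzry": → "yrzXBAObRU" → "yrzxbaobru" ✓)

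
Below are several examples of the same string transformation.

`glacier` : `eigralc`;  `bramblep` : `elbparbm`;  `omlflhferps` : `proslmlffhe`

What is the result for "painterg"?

The transformation: move the last 3 characters to the front (rotate right by 3), then swap each adjacent pair of characters (1↔2, 3↔4, ...).
"painterg" → "ergpaint" → "repgiatn".

repgiatn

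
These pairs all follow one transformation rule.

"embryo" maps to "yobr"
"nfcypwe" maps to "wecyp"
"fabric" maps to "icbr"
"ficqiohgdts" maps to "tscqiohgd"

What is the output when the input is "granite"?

Looking at the pairs, the operation is to delete the first 2 characters, then move the last 2 characters to the front (rotate right by 2).
On "granite": the first step gives "anite", and the second then gives "teani".

teani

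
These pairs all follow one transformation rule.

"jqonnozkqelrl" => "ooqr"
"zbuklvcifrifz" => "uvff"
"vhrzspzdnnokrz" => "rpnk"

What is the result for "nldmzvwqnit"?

The pattern: keep one character in every 3, starting at position 3 (positions 3rd, 6th, 9th, ...).
Applying that to "nldmzvwqnit" gives "dvn".

dvn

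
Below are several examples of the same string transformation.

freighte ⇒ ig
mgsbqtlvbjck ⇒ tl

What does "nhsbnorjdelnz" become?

jr

Each output is the input with this applied: take characters alternately from the front and the back (1st, last, 2nd, 2nd-last, ...), then keep only the last 2 characters.
For "nhsbnorjdelnz", step one produces "nzhnslbendojr"; step two turns that into "jr".
(Check on "freighte": → "fertehig" → "ig" ✓)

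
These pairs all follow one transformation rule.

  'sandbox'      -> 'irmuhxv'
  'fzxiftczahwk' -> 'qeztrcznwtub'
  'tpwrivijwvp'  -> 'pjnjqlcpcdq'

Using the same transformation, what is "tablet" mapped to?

What's happening: shift every letter 6 places backward in the alphabet (wrapping around), then move the last 2 characters to the front (rotate right by 2).
Starting from "tablet": after the first operation, "nuvfyn"; after the second, "ynnuvf".
(Check on "tpwrivijwvp": → "njqlcpcdqpj" → "pjnjqlcpcdq" ✓)

ynnuvf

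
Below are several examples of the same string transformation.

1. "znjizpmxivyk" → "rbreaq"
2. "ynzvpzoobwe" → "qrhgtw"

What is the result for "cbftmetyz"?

The rule is to keep every other character starting from the first (positions 1st, 3rd, 5th, ...), then shift every letter 8 places backward in the alphabet (wrapping around).
Starting from "cbftmetyz": after the first operation, "cfmtz"; after the second, "uxelr".

uxelr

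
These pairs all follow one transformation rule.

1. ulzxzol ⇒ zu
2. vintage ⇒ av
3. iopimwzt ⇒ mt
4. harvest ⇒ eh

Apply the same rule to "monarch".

Rule — move the first 2 characters to the end (rotate left by 2), then keep one character in every 3, starting at position 3 (positions 3rd, 6th, 9th, ...).
Working it through for "monarch": intermediate "narchmo", final "rm".

rm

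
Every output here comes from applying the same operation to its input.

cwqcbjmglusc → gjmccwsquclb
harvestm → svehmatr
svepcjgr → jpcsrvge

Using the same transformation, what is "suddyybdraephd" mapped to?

The rule is to take characters alternately from the front and the back (1st, last, 2nd, 2nd-last, ...), then move the last 3 characters to the front (rotate right by 3).
On "suddyybdraephd": the first step gives "sduhdpdeyayrbd", and the second then gives "rbdsduhdpdeyay".
(Check on "cwqcbjmglusc": → "ccwsquclbgjm" → "gjmccwsquclb" ✓)

rbdsduhdpdeyay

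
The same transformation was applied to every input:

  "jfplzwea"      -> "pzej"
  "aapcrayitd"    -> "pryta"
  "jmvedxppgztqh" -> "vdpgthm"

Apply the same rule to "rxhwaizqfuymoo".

hazfyor

Looking at the pairs, the operation is to move the first 2 characters to the end (rotate left by 2), then keep every other character starting from the first (positions 1st, 3rd, 5th, ...).
Starting from "rxhwaizqfuymoo": after the first operation, "hwaizqfuymoorx"; after the second, "hazfyor".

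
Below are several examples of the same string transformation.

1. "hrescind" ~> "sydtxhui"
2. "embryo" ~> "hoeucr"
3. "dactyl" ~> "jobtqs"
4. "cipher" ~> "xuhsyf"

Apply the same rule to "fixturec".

khusvynj

The rule is to swap the front and back halves of the string, then shift every letter 10 places backward in the alphabet (wrapping around).
Starting from "fixturec": after the first operation, "urecfixt"; after the second, "khusvynj".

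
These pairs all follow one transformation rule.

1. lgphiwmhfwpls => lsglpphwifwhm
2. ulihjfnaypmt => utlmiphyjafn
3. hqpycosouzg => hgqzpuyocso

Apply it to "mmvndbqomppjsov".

mvmovsnjdpbpqmo

In each case the input is transformed by: take characters alternately from the front and the back (1st, last, 2nd, 2nd-last, ...).
Doing the same to "mmvndbqomppjsov": "mvmovsnjdpbpqmo".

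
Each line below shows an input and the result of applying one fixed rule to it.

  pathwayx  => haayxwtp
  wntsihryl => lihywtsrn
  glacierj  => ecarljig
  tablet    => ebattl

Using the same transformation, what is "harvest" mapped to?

heavtsr

The rule is to sort the characters into reverse alphabetical order, then move the last 3 characters to the front (rotate right by 3).
"harvest" → "vtsrhea" → "heavtsr".
(Check on "tablet": → "ttleba" → "ebattl" ✓)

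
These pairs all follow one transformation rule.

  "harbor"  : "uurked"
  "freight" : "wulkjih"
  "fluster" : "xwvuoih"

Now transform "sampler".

vuspohd

What's happening: sort the characters into reverse alphabetical order, then shift every letter 3 places forward in the alphabet (wrapping around).
Starting from "sampler": after the first operation, "srpmlea"; after the second, "vuspohd".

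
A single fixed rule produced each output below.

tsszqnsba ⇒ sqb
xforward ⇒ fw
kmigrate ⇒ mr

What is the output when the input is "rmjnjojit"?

mji

The transformation: move the last character to the front, then keep one character in every 3, starting at position 3 (positions 3rd, 6th, 9th, ...).
Applying both steps to "rmjnjojit": "trmjnjoji", then "mji".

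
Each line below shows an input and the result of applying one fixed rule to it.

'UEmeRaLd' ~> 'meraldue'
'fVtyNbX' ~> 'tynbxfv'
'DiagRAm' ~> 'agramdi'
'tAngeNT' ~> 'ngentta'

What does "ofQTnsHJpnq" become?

qtnshjpnqof

The transformation: move the first 2 characters to the end (rotate left by 2), then convert every letter to lowercase.
"ofQTnsHJpnq" → "QTnsHJpnqof" → "qtnshjpnqof".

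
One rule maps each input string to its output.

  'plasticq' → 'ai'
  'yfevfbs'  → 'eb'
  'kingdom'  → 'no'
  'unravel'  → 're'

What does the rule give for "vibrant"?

bn

Rule — keep one character in every 3, starting at position 3 (positions 3rd, 6th, 9th, ...).
Doing the same to "vibrant": "bn".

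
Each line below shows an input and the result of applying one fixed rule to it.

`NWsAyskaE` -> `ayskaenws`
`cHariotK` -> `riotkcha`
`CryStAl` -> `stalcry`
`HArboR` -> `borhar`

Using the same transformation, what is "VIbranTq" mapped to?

The transformation: move the first 3 characters to the end (rotate left by 3), then convert every letter to lowercase.
Applying both steps to "VIbranTq": "ranTqVIb", then "rantqvib".

rantqvib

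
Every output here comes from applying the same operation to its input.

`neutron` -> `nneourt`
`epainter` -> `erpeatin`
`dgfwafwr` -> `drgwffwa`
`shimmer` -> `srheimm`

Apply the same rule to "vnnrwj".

vjnwnr

Each output is the input with this applied: take characters alternately from the front and the back (1st, last, 2nd, 2nd-last, ...).
So "vnnrwj" becomes "vjnwnr".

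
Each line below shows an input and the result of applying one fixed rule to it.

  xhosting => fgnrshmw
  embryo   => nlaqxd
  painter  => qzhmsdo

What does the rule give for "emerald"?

The transformation: shift every letter 1 place backward in the alphabet (wrapping around), then swap the first and last characters.
Working it through for "emerald": intermediate "dldqzkc", final "cldqzkd".
(Check on "xhosting": → "wgnrshmf" → "fgnrshmw" ✓)

cldqzkd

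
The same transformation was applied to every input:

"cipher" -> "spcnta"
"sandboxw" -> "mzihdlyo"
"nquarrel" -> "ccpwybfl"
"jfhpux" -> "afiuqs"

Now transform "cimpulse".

fwdpntxa

Looking at the pairs, the operation is to shift every letter 11 places forward in the alphabet (wrapping around), then swap the front and back halves of the string.
Applying both steps to "cimpulse": "ntxafwdp", then "fwdpntxa".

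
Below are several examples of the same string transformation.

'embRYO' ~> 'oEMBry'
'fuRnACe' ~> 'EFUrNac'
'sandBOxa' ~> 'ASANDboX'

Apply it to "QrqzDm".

MqRQZd

What's happening: flip the case of every letter, then move the last character to the front.
For "QrqzDm", step one produces "qRQZdM"; step two turns that into "MqRQZd".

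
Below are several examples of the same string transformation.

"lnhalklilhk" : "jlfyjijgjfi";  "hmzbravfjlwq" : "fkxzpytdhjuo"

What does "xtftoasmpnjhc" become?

Each output is the input with this applied: shift every letter 2 places backward in the alphabet (wrapping around).
So "xtftoasmpnjhc" becomes "vrdrmyqknlhfa".

vrdrmyqknlhfa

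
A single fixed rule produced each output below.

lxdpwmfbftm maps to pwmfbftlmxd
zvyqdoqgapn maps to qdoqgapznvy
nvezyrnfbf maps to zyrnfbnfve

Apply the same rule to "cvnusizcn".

usizccnvn

Rule — swap the first and last characters, then move the first 3 characters to the end (rotate left by 3).
For "cvnusizcn" the result is "usizccnvn".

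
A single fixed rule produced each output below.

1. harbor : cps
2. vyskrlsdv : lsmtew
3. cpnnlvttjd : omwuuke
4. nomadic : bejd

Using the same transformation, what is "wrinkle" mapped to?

The rule is to shift every letter 1 place forward in the alphabet (wrapping around), then delete the first 3 characters.
Starting from "wrinkle": after the first operation, "xsjolmf"; after the second, "olmf".
(Check on "nomadic": → "opnbejd" → "bejd" ✓)

olmf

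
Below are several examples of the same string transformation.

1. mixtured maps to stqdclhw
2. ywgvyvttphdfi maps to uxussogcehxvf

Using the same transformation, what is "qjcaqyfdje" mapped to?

In each case the input is transformed by: shift every letter 1 place backward in the alphabet (wrapping around), then move the first 3 characters to the end (rotate left by 3).
For "qjcaqyfdje", step one produces "pibzpxecid"; step two turns that into "zpxecidpib".

zpxecidpib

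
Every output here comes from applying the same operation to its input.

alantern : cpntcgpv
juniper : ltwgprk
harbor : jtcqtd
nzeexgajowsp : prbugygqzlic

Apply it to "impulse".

What's happening: take characters alternately from the front and the back (1st, last, 2nd, 2nd-last, ...), then shift every letter 2 places forward in the alphabet (wrapping around).
Applying that to "impulse" gives "kgournw".

kgournw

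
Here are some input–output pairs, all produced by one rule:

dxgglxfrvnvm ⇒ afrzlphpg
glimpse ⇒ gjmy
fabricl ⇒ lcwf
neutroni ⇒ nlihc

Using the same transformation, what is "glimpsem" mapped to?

Rule — shift every letter 6 places backward in the alphabet (wrapping around), then delete the first 3 characters.
"glimpsem" → "gjmyg".

gjmyg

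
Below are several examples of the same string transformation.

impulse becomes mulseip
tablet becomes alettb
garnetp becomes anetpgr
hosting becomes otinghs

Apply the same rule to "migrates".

iratesmg

What's happening: move the first 2 characters to the end (rotate left by 2), then swap the first and last characters.
"migrates" → "gratesmi" → "iratesmg".
(Check on "garnetp": → "rnetpga" → "anetpgr" ✓)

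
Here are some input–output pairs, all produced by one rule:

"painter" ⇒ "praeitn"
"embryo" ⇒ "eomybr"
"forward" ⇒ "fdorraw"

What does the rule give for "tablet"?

The pattern: take characters alternately from the front and the back (1st, last, 2nd, 2nd-last, ...).
On "tablet" that produces "ttaebl".

ttaebl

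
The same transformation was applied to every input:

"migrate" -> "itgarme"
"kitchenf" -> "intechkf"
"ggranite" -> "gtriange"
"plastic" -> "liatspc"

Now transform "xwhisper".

wehpisxr

Each output is the input with this applied: take characters alternately from the front and the back (1st, last, 2nd, 2nd-last, ...), then move the first 2 characters to the end (rotate left by 2).
On "xwhisper": the first step gives "xrwehpis", and the second then gives "wehpisxr".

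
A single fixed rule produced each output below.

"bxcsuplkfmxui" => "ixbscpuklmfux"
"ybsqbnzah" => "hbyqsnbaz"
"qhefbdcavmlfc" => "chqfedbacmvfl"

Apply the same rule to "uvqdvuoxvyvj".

vvudquvxoyvj

In each case the input is transformed by: swap each adjacent pair of characters (1↔2, 3↔4, ...), then move the last character to the front.
Doing the same to "uvqdvuoxvyvj": "vvudquvxoyvj".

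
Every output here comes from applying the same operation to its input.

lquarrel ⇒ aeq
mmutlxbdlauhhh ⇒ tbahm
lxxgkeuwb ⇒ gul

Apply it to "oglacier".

aeg

The pattern: move the first 3 characters to the end (rotate left by 3), then keep one character in every 3, starting at position 1 (positions 1st, 4th, 7th, ...).
Working it through for "oglacier": intermediate "acierogl", final "aeg".
(Check on "mmutlxbdlauhhh": → "tlxbdlauhhhmmu" → "tbahm" ✓)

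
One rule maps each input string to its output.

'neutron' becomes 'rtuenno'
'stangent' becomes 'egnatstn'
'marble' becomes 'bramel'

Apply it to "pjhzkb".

zhjpbk

What's happening: move the last 2 characters to the front (rotate right by 2), then reverse the string.
Working it through for "pjhzkb": intermediate "kbpjhz", final "zhjpbk".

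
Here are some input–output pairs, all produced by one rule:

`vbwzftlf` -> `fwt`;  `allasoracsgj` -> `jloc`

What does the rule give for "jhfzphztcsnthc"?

Looking at the pairs, the operation is to move the last 2 characters to the front (rotate right by 2), then keep one character in every 3, starting at position 2 (positions 2nd, 5th, 8th, ...).
For "jhfzphztcsnthc", step one produces "hcjhfzphztcsnt"; step two turns that into "cfhct".

cfhct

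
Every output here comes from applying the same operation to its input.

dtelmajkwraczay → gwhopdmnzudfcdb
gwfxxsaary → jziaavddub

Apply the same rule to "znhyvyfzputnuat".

Rule — shift every letter 3 places forward in the alphabet (wrapping around).
Doing the same to "znhyvyfzputnuat": "cqkbybicsxwqxdw".

cqkbybicsxwqxdw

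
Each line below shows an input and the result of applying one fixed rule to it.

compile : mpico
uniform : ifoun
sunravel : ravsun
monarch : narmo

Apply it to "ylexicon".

Rule — delete the last 2 characters, then move the last 3 characters to the front (rotate right by 3).
For "ylexicon", step one produces "ylexic"; step two turns that into "xicyle".
(Check on "uniform": → "unifo" → "ifoun" ✓)

xicyle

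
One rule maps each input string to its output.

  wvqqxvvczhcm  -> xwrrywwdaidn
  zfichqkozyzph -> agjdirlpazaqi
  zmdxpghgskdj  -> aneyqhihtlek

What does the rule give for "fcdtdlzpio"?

gdeuemaqjp

Each output is the input with this applied: shift every letter 1 place forward in the alphabet (wrapping around).
"fcdtdlzpio" → "gdeuemaqjp".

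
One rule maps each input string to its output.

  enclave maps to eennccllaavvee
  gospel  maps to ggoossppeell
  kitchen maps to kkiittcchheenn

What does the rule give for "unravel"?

Each output is the input with this applied: double every character.
For "unravel" the result is "uunnrraavveell".

uunnrraavveell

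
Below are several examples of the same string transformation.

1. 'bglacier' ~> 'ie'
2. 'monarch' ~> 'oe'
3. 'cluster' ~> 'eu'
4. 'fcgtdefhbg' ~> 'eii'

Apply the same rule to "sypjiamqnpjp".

uao

Looking at the pairs, the operation is to shift every letter 2 places forward in the alphabet (wrapping around), then keep only the vowels.
Starting from "sypjiamqnpjp": after the first operation, "uarlkcosprlr"; after the second, "uao".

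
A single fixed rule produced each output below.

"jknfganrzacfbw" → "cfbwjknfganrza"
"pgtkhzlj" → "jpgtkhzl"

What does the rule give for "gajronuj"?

The pattern: move the first 3 characters to the end (rotate left by 3), then swap the front and back halves of the string.
For "gajronuj", step one produces "ronujgaj"; step two turns that into "jgajronu".

jgajronu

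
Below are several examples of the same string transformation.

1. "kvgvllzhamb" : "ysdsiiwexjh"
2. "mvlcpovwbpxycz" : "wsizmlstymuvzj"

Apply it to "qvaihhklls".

psxfeehiin

What's happening: shift every letter 3 places backward in the alphabet (wrapping around), then swap the first and last characters.
On "qvaihhklls": the first step gives "nsxfeehiip", and the second then gives "psxfeehiin".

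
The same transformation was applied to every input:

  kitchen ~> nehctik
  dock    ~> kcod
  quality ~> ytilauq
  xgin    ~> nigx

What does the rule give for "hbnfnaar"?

Rule — reverse the string.
So "hbnfnaar" becomes "raanfnbh".

raanfnbh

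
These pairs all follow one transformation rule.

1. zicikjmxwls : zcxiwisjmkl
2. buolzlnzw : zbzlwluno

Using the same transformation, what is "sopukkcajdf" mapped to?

uascpdofkjk

Looking at the pairs, the operation is to sort the characters into reverse alphabetical order, then take characters alternately from the front and the back (1st, last, 2nd, 2nd-last, ...).
Applying both steps to "sopukkcajdf": "uspokkjfdca", then "uascpdofkjk".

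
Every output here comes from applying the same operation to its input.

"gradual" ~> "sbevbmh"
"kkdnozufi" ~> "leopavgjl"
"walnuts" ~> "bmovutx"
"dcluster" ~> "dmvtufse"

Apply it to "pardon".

bsepoq

In each case the input is transformed by: shift every letter 1 place forward in the alphabet (wrapping around), then move the first character to the end.
Applying both steps to "pardon": "qbsepo", then "bsepoq".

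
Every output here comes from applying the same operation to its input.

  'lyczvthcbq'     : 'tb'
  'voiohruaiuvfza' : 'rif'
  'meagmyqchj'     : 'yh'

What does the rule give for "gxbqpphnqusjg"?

The pattern: keep one character in every 3, starting at position 3 (positions 3rd, 6th, 9th, ...), then delete the first character.
Applying that to "gxbqpphnqusjg" gives "pqj".
(Check on "voiohruaiuvfza": → "irif" → "rif" ✓)

pqj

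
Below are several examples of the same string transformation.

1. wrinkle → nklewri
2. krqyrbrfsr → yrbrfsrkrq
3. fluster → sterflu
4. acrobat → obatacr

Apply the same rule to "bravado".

vadobra

The rule is to move the first 3 characters to the end (rotate left by 3).
Doing the same to "bravado": "vadobra".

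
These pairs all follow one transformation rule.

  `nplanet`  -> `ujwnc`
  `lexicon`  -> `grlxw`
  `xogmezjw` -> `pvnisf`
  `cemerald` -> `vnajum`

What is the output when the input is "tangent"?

In each case the input is transformed by: shift every letter 9 places forward in the alphabet (wrapping around), then delete the first 2 characters.
Applying both steps to "tangent": "cjwpnwc", then "wpnwc".

wpnwc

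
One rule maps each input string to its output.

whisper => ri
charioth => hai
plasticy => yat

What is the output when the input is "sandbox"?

xn

In each case the input is transformed by: take characters alternately from the front and the back (1st, last, 2nd, 2nd-last, ...), then keep one character in every 3, starting at position 2 (positions 2nd, 5th, 8th, ...).
On "sandbox": the first step gives "sxaonbd", and the second then gives "xn".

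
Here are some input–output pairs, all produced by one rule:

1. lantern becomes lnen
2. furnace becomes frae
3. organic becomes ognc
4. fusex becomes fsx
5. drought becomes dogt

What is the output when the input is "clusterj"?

cutr

In each case the input is transformed by: keep every other character starting from the first (positions 1st, 3rd, 5th, ...).
Doing the same to "clusterj": "cutr".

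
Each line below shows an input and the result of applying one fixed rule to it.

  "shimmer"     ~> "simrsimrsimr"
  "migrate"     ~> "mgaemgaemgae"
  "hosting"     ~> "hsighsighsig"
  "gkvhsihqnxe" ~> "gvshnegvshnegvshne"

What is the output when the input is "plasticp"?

The rule is to keep every other character starting from the first (positions 1st, 3rd, 5th, ...), then write the whole string 3 times in a row.
"plasticp" → "patc" → "patcpatcpatc".

patcpatcpatc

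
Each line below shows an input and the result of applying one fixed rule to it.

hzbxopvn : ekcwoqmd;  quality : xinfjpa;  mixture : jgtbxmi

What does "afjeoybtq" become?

Each output is the input with this applied: move the last 3 characters to the front (rotate right by 3), then shift every letter 11 places backward in the alphabet (wrapping around).
For "afjeoybtq", step one produces "btqafjeoy"; step two turns that into "qifpuytdn".

qifpuytdn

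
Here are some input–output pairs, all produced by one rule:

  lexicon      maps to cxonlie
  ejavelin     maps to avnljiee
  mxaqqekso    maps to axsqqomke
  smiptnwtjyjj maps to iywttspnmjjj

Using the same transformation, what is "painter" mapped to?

atrpnie

Looking at the pairs, the operation is to sort the characters into reverse alphabetical order, then move the last character to the front.
For "painter", step one produces "trpniea"; step two turns that into "atrpnie".
(Check on "ejavelin": → "vnljieea" → "avnljiee" ✓)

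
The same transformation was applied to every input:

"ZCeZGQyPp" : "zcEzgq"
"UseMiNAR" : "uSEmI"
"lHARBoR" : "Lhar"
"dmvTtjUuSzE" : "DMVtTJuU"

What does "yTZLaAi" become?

Ytzl

The pattern: delete the last 3 characters, then flip the case of every letter.
Applying that to "yTZLaAi" gives "Ytzl".
(Check on "lHARBoR": → "lHAR" → "Lhar" ✓)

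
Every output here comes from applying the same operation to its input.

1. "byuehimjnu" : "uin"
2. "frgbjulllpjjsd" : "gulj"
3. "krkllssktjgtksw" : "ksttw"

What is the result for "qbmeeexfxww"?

Looking at the pairs, the operation is to keep one character in every 3, starting at position 3 (positions 3rd, 6th, 9th, ...).
So "qbmeeexfxww" becomes "mex".

mex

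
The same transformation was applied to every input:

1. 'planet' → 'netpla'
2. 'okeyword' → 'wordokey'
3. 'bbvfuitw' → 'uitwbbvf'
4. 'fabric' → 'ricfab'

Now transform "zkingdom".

In each case the input is transformed by: swap the front and back halves of the string.
For "zkingdom" the result is "gdomzkin".

gdomzkin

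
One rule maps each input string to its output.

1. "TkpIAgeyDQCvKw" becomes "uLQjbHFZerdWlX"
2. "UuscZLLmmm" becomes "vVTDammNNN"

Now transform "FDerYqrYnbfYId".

Looking at the pairs, the operation is to shift every letter 1 place forward in the alphabet (wrapping around), then flip the case of every letter.
On "FDerYqrYnbfYId": the first step gives "GEfsZrsZocgZJe", and the second then gives "geFSzRSzOCGzjE".

geFSzRSzOCGzjE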